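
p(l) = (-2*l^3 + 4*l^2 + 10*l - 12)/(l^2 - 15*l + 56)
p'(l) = (15 - 2*l)*(-2*l^3 + 4*l^2 + 10*l - 12)/(l^2 - 15*l + 56)^2 + (-6*l^2 + 8*l + 10)/(l^2 - 15*l + 56)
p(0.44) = -0.14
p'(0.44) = 0.21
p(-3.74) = 0.88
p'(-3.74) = -0.67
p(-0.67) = -0.25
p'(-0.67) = -0.03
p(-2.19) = 0.07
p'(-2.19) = -0.37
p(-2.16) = 0.06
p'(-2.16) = -0.37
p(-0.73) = -0.24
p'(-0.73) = -0.04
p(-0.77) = -0.24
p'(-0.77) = -0.05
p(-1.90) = -0.03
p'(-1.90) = -0.31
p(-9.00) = 6.18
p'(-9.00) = -1.27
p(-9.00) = 6.18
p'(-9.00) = -1.27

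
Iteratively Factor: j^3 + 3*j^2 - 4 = (j - 1)*(j^2 + 4*j + 4) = (j - 1)*(j + 2)*(j + 2)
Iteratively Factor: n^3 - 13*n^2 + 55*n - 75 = (n - 5)*(n^2 - 8*n + 15) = (n - 5)^2*(n - 3)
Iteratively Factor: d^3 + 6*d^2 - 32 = (d + 4)*(d^2 + 2*d - 8) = (d - 2)*(d + 4)*(d + 4)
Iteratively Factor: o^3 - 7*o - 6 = (o + 1)*(o^2 - o - 6) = (o + 1)*(o + 2)*(o - 3)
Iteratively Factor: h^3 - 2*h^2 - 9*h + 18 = (h - 2)*(h^2 - 9) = (h - 3)*(h - 2)*(h + 3)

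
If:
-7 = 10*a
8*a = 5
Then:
No Solution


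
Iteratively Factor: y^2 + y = (y)*(y + 1)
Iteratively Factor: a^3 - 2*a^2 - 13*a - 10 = (a - 5)*(a^2 + 3*a + 2) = (a - 5)*(a + 1)*(a + 2)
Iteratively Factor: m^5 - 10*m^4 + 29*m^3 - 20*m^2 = (m - 5)*(m^4 - 5*m^3 + 4*m^2) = (m - 5)*(m - 4)*(m^3 - m^2) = m*(m - 5)*(m - 4)*(m^2 - m) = m^2*(m - 5)*(m - 4)*(m - 1)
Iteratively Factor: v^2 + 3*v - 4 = (v - 1)*(v + 4)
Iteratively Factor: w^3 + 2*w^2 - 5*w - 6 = (w + 1)*(w^2 + w - 6) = (w + 1)*(w + 3)*(w - 2)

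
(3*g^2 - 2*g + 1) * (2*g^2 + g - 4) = 6*g^4 - g^3 - 12*g^2 + 9*g - 4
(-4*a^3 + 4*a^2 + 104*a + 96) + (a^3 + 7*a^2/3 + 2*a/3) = -3*a^3 + 19*a^2/3 + 314*a/3 + 96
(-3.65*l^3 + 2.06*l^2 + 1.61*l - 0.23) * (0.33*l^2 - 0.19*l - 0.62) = -1.2045*l^5 + 1.3733*l^4 + 2.4029*l^3 - 1.659*l^2 - 0.9545*l + 0.1426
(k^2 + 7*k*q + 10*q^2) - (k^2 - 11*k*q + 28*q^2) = 18*k*q - 18*q^2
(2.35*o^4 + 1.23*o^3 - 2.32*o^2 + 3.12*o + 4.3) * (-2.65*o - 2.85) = -6.2275*o^5 - 9.957*o^4 + 2.6425*o^3 - 1.656*o^2 - 20.287*o - 12.255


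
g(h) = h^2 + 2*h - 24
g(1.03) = -20.88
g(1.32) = -19.62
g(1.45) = -19.00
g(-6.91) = 9.93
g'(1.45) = 4.90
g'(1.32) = 4.64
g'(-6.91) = -11.82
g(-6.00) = 0.00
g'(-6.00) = -10.00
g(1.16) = -20.33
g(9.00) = 75.00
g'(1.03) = 4.06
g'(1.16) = 4.32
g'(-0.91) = 0.18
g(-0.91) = -24.99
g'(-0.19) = 1.62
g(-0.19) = -24.34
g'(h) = 2*h + 2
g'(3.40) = 8.80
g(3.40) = -5.64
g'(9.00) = 20.00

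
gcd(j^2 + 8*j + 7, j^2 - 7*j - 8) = j + 1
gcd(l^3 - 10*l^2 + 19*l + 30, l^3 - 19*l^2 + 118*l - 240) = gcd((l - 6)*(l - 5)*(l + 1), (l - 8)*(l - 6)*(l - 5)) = l^2 - 11*l + 30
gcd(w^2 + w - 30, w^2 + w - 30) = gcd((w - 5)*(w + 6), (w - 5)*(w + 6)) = w^2 + w - 30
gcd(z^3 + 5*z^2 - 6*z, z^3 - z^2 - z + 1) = z - 1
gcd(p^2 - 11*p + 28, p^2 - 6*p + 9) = 1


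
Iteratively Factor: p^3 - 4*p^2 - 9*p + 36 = (p - 3)*(p^2 - p - 12) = (p - 3)*(p + 3)*(p - 4)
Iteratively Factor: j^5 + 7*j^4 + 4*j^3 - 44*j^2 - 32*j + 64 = (j + 4)*(j^4 + 3*j^3 - 8*j^2 - 12*j + 16) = (j - 1)*(j + 4)*(j^3 + 4*j^2 - 4*j - 16) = (j - 2)*(j - 1)*(j + 4)*(j^2 + 6*j + 8) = (j - 2)*(j - 1)*(j + 2)*(j + 4)*(j + 4)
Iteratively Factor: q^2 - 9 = (q - 3)*(q + 3)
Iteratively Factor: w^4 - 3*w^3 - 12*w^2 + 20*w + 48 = (w - 3)*(w^3 - 12*w - 16) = (w - 4)*(w - 3)*(w^2 + 4*w + 4) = (w - 4)*(w - 3)*(w + 2)*(w + 2)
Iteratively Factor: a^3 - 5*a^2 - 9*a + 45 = (a - 3)*(a^2 - 2*a - 15) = (a - 5)*(a - 3)*(a + 3)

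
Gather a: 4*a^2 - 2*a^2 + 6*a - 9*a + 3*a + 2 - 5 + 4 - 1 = 2*a^2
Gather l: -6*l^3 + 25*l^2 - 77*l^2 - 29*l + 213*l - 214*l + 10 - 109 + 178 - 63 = -6*l^3 - 52*l^2 - 30*l + 16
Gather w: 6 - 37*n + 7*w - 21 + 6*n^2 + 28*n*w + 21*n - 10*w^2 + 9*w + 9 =6*n^2 - 16*n - 10*w^2 + w*(28*n + 16) - 6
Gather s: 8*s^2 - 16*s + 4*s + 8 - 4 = 8*s^2 - 12*s + 4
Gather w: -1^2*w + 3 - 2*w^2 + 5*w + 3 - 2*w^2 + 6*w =-4*w^2 + 10*w + 6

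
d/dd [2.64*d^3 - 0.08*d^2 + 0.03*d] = 7.92*d^2 - 0.16*d + 0.03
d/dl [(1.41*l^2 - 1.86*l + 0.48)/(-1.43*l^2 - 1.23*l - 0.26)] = (-4.3941*l^2 + 0.6396*l + 1.074)/(2.0449*l^4 + 3.5178*l^3 + 2.2565*l^2 + 0.6396*l + 0.0676)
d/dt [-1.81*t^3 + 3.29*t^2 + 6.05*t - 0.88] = -5.43*t^2 + 6.58*t + 6.05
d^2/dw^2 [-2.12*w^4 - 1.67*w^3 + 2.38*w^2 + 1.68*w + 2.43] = -25.44*w^2 - 10.02*w + 4.76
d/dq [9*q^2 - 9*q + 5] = 18*q - 9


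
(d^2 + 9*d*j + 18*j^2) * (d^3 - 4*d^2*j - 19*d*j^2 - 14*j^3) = d^5 + 5*d^4*j - 37*d^3*j^2 - 257*d^2*j^3 - 468*d*j^4 - 252*j^5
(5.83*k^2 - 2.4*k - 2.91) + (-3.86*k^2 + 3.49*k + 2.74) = 1.97*k^2 + 1.09*k - 0.17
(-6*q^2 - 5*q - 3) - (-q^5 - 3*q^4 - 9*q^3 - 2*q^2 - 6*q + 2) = q^5 + 3*q^4 + 9*q^3 - 4*q^2 + q - 5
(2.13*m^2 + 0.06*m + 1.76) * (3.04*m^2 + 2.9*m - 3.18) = 6.4752*m^4 + 6.3594*m^3 - 1.249*m^2 + 4.9132*m - 5.5968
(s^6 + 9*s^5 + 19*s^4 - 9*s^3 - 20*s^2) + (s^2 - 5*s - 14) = s^6 + 9*s^5 + 19*s^4 - 9*s^3 - 19*s^2 - 5*s - 14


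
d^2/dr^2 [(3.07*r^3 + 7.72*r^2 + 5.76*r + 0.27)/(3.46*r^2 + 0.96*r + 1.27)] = (1.13686837721616e-13*r^4 + 65.3055640000002*r^3 - 161.687688*r^2 - 116.772942*r + 8.982788)/(41.421736*r^6 + 34.478208*r^5 + 55.178004*r^4 + 26.195328*r^3 + 20.253198*r^2 + 4.645152*r + 2.048383)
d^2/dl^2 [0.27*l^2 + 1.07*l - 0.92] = 0.540000000000000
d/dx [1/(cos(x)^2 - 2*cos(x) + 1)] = 2*sin(x)/(cos(x) - 1)^3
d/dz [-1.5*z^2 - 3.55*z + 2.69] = -3.0*z - 3.55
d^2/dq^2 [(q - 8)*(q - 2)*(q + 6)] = 6*q - 8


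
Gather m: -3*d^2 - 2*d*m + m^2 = -3*d^2 - 2*d*m + m^2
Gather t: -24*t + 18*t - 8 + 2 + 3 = -6*t - 3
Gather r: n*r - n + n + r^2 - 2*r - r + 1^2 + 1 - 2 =r^2 + r*(n - 3)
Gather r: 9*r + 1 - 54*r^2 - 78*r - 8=-54*r^2 - 69*r - 7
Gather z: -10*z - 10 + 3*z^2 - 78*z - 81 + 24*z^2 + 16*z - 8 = 27*z^2 - 72*z - 99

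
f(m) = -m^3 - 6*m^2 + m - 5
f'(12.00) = -575.00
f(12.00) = -2585.00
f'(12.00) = -575.00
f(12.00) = -2585.00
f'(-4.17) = -1.13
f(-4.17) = -40.99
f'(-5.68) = -27.63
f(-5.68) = -21.00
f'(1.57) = -25.23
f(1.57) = -22.09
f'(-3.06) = 9.63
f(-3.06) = -35.59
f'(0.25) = -2.19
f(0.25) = -5.14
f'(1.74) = -28.96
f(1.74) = -26.69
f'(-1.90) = 12.97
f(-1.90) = -21.70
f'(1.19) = -17.53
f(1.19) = -13.99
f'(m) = -3*m^2 - 12*m + 1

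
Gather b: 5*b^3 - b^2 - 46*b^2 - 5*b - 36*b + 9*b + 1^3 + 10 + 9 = 5*b^3 - 47*b^2 - 32*b + 20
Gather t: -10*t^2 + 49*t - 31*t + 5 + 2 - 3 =-10*t^2 + 18*t + 4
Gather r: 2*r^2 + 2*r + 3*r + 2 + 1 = 2*r^2 + 5*r + 3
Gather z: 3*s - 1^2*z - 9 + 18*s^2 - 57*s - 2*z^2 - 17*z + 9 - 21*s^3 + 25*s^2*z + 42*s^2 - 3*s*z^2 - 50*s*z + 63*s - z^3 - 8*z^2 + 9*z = -21*s^3 + 60*s^2 + 9*s - z^3 + z^2*(-3*s - 10) + z*(25*s^2 - 50*s - 9)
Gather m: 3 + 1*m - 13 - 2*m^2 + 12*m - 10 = -2*m^2 + 13*m - 20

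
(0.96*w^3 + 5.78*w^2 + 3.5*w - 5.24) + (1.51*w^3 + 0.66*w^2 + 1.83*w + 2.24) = 2.47*w^3 + 6.44*w^2 + 5.33*w - 3.0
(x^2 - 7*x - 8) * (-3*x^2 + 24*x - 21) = -3*x^4 + 45*x^3 - 165*x^2 - 45*x + 168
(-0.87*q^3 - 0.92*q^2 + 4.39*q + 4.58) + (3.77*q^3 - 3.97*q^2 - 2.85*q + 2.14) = 2.9*q^3 - 4.89*q^2 + 1.54*q + 6.72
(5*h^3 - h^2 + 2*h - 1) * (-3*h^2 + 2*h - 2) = -15*h^5 + 13*h^4 - 18*h^3 + 9*h^2 - 6*h + 2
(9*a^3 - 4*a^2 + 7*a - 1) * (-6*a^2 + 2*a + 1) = -54*a^5 + 42*a^4 - 41*a^3 + 16*a^2 + 5*a - 1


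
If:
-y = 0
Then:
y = 0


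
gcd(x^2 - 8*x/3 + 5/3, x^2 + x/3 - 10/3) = x - 5/3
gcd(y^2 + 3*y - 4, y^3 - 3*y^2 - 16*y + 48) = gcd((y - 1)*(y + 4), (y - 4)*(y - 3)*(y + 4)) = y + 4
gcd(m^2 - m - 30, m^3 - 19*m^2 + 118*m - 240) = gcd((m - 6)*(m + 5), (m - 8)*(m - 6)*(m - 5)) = m - 6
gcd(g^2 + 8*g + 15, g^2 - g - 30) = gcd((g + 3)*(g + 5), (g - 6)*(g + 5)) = g + 5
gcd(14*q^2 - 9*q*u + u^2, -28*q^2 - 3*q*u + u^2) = 7*q - u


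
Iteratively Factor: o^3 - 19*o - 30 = (o - 5)*(o^2 + 5*o + 6) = (o - 5)*(o + 3)*(o + 2)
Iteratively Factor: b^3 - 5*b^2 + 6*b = (b)*(b^2 - 5*b + 6) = b*(b - 2)*(b - 3)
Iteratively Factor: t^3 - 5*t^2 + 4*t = (t - 1)*(t^2 - 4*t) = t*(t - 1)*(t - 4)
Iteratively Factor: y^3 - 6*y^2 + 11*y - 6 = (y - 3)*(y^2 - 3*y + 2) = (y - 3)*(y - 1)*(y - 2)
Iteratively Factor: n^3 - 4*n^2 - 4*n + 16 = (n + 2)*(n^2 - 6*n + 8) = (n - 2)*(n + 2)*(n - 4)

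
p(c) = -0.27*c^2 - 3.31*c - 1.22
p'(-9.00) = 1.55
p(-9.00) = 6.70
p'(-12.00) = 3.17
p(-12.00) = -0.38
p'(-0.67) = -2.95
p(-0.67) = 0.88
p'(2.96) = -4.91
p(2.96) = -13.38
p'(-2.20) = -2.12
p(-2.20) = 4.76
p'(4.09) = -5.52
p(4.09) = -19.27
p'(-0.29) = -3.15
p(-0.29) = -0.28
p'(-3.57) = -1.38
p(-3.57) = 7.16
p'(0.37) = -3.51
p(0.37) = -2.48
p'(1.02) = -3.86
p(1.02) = -4.88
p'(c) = -0.54*c - 3.31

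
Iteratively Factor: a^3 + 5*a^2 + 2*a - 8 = (a + 2)*(a^2 + 3*a - 4) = (a - 1)*(a + 2)*(a + 4)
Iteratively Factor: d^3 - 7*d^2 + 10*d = (d - 5)*(d^2 - 2*d) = (d - 5)*(d - 2)*(d)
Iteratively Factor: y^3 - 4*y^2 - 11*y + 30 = (y - 5)*(y^2 + y - 6) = (y - 5)*(y + 3)*(y - 2)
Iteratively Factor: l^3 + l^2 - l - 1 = (l + 1)*(l^2 - 1) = (l - 1)*(l + 1)*(l + 1)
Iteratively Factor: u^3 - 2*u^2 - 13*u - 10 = (u - 5)*(u^2 + 3*u + 2) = (u - 5)*(u + 2)*(u + 1)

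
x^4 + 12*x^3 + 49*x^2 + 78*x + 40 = (x + 1)*(x + 2)*(x + 4)*(x + 5)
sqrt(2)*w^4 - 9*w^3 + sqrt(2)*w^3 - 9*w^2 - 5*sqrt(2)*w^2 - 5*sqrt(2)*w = w*(w + 1)*(w - 5*sqrt(2))*(sqrt(2)*w + 1)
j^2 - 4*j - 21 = (j - 7)*(j + 3)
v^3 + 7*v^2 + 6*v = v*(v + 1)*(v + 6)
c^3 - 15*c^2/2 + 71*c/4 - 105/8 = (c - 7/2)*(c - 5/2)*(c - 3/2)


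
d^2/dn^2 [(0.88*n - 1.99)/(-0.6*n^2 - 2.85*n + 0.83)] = (-(0.88*n - 1.99)*(1.2*n + 2.85)*(2.4*n + 5.7) + (3.168*n + 2.628)*(0.6*n^2 + 2.85*n - 0.83))/(0.6*n^2 + 2.85*n - 0.83)^3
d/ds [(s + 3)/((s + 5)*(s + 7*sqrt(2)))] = (-(s + 3)*(s + 5) - (s + 3)*(s + 7*sqrt(2)) + (s + 5)*(s + 7*sqrt(2)))/((s + 5)^2*(s + 7*sqrt(2))^2)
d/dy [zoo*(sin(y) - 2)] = zoo*cos(y)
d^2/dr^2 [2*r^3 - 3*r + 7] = 12*r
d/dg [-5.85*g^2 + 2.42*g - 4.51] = 2.42 - 11.7*g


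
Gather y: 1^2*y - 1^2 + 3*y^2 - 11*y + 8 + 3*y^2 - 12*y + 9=6*y^2 - 22*y + 16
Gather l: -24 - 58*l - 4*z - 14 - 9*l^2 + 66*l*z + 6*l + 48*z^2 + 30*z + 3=-9*l^2 + l*(66*z - 52) + 48*z^2 + 26*z - 35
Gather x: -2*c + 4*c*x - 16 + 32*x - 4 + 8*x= -2*c + x*(4*c + 40) - 20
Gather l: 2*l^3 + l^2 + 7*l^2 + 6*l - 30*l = 2*l^3 + 8*l^2 - 24*l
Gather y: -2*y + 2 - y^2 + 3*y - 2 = -y^2 + y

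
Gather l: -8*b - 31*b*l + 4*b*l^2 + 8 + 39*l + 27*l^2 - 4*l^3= -8*b - 4*l^3 + l^2*(4*b + 27) + l*(39 - 31*b) + 8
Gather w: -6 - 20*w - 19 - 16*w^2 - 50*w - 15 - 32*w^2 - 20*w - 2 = -48*w^2 - 90*w - 42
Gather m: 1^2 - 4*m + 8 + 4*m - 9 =0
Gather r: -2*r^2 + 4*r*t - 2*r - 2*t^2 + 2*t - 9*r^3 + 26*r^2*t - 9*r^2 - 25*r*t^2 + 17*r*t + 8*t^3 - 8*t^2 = -9*r^3 + r^2*(26*t - 11) + r*(-25*t^2 + 21*t - 2) + 8*t^3 - 10*t^2 + 2*t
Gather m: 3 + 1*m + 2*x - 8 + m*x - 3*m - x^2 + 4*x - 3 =m*(x - 2) - x^2 + 6*x - 8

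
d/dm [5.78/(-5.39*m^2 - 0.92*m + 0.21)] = (62.3084*m + 5.3176)/(5.39*m^2 + 0.92*m - 0.21)^2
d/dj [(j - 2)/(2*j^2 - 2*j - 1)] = (-2*j^2 + 8*j - 5)/(4*j^4 - 8*j^3 + 4*j + 1)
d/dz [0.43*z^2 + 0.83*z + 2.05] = 0.86*z + 0.83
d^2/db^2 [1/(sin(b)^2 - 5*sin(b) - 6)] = (-4*sin(b)^3 + 19*sin(b)^2 - 62*sin(b) + 62)/((sin(b) - 6)^3*(sin(b) + 1)^2)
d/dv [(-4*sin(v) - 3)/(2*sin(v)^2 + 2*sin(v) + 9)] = 2*(4*sin(v)^2 + 6*sin(v) - 15)*cos(v)/(2*sin(v) - cos(2*v) + 10)^2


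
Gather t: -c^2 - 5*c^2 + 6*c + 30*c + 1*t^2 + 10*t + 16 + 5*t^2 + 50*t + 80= -6*c^2 + 36*c + 6*t^2 + 60*t + 96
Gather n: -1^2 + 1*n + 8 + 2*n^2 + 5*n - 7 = 2*n^2 + 6*n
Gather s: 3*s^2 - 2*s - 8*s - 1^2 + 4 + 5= 3*s^2 - 10*s + 8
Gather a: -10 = -10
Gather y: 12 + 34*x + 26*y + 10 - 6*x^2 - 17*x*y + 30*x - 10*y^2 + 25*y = -6*x^2 + 64*x - 10*y^2 + y*(51 - 17*x) + 22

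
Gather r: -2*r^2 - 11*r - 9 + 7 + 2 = -2*r^2 - 11*r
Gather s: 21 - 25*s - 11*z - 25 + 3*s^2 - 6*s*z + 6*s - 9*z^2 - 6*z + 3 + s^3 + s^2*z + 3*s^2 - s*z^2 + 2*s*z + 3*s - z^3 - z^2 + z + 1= s^3 + s^2*(z + 6) + s*(-z^2 - 4*z - 16) - z^3 - 10*z^2 - 16*z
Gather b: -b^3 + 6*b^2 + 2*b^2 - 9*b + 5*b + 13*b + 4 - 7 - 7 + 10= -b^3 + 8*b^2 + 9*b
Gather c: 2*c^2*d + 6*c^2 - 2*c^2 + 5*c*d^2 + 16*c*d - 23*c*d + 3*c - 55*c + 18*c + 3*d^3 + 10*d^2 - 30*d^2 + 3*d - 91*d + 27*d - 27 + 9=c^2*(2*d + 4) + c*(5*d^2 - 7*d - 34) + 3*d^3 - 20*d^2 - 61*d - 18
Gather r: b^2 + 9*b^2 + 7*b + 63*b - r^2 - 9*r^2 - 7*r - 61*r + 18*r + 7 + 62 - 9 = 10*b^2 + 70*b - 10*r^2 - 50*r + 60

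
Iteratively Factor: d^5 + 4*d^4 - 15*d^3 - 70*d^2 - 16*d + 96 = (d + 4)*(d^4 - 15*d^2 - 10*d + 24) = (d + 3)*(d + 4)*(d^3 - 3*d^2 - 6*d + 8) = (d - 4)*(d + 3)*(d + 4)*(d^2 + d - 2) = (d - 4)*(d + 2)*(d + 3)*(d + 4)*(d - 1)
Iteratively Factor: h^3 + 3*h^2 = (h)*(h^2 + 3*h) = h^2*(h + 3)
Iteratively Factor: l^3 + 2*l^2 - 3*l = (l + 3)*(l^2 - l) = l*(l + 3)*(l - 1)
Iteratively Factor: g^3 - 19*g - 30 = (g + 2)*(g^2 - 2*g - 15) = (g - 5)*(g + 2)*(g + 3)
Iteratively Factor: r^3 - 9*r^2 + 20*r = (r)*(r^2 - 9*r + 20) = r*(r - 5)*(r - 4)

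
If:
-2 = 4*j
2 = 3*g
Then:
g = 2/3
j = -1/2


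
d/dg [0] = 0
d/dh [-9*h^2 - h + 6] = -18*h - 1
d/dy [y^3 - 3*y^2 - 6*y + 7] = 3*y^2 - 6*y - 6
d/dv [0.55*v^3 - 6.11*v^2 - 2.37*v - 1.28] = 1.65*v^2 - 12.22*v - 2.37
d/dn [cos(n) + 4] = -sin(n)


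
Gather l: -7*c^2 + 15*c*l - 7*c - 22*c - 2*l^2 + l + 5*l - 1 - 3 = -7*c^2 - 29*c - 2*l^2 + l*(15*c + 6) - 4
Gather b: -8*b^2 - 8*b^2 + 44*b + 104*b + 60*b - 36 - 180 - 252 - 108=-16*b^2 + 208*b - 576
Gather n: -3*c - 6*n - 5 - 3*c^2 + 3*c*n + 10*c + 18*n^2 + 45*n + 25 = -3*c^2 + 7*c + 18*n^2 + n*(3*c + 39) + 20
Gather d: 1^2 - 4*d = 1 - 4*d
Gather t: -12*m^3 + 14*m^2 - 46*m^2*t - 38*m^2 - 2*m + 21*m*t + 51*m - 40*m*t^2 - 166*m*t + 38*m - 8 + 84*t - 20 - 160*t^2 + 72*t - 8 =-12*m^3 - 24*m^2 + 87*m + t^2*(-40*m - 160) + t*(-46*m^2 - 145*m + 156) - 36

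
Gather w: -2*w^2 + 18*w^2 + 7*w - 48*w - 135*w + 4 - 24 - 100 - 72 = 16*w^2 - 176*w - 192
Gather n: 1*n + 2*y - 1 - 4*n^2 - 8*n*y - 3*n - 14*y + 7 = -4*n^2 + n*(-8*y - 2) - 12*y + 6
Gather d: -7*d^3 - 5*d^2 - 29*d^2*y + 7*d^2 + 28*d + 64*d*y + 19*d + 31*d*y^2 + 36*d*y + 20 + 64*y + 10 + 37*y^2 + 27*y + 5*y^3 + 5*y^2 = -7*d^3 + d^2*(2 - 29*y) + d*(31*y^2 + 100*y + 47) + 5*y^3 + 42*y^2 + 91*y + 30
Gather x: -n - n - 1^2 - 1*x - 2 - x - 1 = -2*n - 2*x - 4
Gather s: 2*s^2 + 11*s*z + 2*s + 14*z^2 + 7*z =2*s^2 + s*(11*z + 2) + 14*z^2 + 7*z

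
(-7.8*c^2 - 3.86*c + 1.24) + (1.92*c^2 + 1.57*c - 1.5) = -5.88*c^2 - 2.29*c - 0.26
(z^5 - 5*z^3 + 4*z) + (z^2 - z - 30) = z^5 - 5*z^3 + z^2 + 3*z - 30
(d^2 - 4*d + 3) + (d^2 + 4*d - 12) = 2*d^2 - 9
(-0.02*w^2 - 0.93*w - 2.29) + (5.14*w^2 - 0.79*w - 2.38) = 5.12*w^2 - 1.72*w - 4.67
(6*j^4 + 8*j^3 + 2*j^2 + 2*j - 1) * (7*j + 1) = 42*j^5 + 62*j^4 + 22*j^3 + 16*j^2 - 5*j - 1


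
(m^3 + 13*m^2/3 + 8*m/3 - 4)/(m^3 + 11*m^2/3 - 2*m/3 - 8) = (3*m - 2)/(3*m - 4)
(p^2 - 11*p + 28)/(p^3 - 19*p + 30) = (p^2 - 11*p + 28)/(p^3 - 19*p + 30)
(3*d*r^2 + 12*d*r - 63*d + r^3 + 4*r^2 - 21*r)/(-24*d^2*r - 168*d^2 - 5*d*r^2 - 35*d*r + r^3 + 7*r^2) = (r - 3)/(-8*d + r)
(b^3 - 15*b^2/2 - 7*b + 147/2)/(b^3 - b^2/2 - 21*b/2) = (b - 7)/b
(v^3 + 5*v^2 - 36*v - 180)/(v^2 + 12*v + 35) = (v^2 - 36)/(v + 7)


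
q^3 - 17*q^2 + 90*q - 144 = (q - 8)*(q - 6)*(q - 3)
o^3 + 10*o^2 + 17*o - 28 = (o - 1)*(o + 4)*(o + 7)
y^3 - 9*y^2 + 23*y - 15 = (y - 5)*(y - 3)*(y - 1)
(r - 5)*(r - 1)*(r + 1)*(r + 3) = r^4 - 2*r^3 - 16*r^2 + 2*r + 15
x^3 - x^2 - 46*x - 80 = (x - 8)*(x + 2)*(x + 5)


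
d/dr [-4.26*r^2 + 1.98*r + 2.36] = 1.98 - 8.52*r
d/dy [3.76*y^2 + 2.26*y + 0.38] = 7.52*y + 2.26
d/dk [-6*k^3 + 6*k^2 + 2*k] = -18*k^2 + 12*k + 2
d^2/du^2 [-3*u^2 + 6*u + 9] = -6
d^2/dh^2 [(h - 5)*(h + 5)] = 2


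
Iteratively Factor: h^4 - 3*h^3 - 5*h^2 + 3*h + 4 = (h + 1)*(h^3 - 4*h^2 - h + 4) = (h - 4)*(h + 1)*(h^2 - 1) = (h - 4)*(h + 1)^2*(h - 1)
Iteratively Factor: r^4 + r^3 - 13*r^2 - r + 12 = (r - 3)*(r^3 + 4*r^2 - r - 4) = (r - 3)*(r + 1)*(r^2 + 3*r - 4) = (r - 3)*(r + 1)*(r + 4)*(r - 1)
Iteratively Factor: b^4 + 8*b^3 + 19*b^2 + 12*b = (b + 3)*(b^3 + 5*b^2 + 4*b) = (b + 3)*(b + 4)*(b^2 + b) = b*(b + 3)*(b + 4)*(b + 1)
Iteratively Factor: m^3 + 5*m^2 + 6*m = (m + 3)*(m^2 + 2*m) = (m + 2)*(m + 3)*(m)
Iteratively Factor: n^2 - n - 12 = (n + 3)*(n - 4)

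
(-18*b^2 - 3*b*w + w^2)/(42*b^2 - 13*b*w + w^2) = (3*b + w)/(-7*b + w)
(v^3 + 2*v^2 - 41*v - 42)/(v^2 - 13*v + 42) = (v^2 + 8*v + 7)/(v - 7)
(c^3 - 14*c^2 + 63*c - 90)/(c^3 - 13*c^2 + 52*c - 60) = (c - 3)/(c - 2)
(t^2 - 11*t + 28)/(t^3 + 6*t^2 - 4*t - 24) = (t^2 - 11*t + 28)/(t^3 + 6*t^2 - 4*t - 24)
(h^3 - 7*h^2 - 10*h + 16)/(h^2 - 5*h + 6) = (h^3 - 7*h^2 - 10*h + 16)/(h^2 - 5*h + 6)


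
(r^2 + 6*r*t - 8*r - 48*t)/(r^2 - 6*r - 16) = (r + 6*t)/(r + 2)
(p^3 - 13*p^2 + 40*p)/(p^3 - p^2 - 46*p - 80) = p*(p - 5)/(p^2 + 7*p + 10)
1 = 1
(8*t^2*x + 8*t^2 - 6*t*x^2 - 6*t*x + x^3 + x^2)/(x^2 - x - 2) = (8*t^2 - 6*t*x + x^2)/(x - 2)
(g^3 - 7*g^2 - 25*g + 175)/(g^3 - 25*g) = (g - 7)/g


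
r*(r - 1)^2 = r^3 - 2*r^2 + r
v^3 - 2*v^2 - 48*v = v*(v - 8)*(v + 6)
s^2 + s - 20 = (s - 4)*(s + 5)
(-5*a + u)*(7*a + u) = -35*a^2 + 2*a*u + u^2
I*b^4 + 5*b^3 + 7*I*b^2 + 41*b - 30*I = (b - 5*I)*(b - 2*I)*(b + 3*I)*(I*b + 1)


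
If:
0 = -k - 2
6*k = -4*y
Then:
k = -2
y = 3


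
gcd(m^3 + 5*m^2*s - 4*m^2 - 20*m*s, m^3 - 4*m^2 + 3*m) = m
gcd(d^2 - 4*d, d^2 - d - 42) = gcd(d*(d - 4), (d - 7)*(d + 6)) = 1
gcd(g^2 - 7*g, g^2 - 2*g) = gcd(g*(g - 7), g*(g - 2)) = g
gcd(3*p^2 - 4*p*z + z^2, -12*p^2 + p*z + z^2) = -3*p + z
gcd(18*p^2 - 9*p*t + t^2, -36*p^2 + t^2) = 6*p - t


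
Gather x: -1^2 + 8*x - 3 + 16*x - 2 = 24*x - 6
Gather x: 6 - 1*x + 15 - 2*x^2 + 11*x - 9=-2*x^2 + 10*x + 12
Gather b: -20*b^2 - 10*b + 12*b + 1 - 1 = -20*b^2 + 2*b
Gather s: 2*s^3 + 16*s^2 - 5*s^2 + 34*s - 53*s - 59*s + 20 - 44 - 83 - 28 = 2*s^3 + 11*s^2 - 78*s - 135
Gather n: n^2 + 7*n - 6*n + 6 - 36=n^2 + n - 30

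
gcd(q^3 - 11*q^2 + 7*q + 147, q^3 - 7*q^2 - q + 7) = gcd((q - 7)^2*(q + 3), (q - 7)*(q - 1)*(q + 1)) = q - 7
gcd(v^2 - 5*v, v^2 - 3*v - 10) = v - 5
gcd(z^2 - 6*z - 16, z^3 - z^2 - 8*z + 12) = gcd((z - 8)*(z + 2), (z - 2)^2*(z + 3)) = 1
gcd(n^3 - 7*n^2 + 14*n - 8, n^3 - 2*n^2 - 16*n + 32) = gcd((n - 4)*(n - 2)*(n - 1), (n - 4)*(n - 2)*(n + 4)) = n^2 - 6*n + 8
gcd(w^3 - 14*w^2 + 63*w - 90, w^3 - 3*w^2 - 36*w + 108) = w^2 - 9*w + 18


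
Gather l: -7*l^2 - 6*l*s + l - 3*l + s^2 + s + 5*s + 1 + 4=-7*l^2 + l*(-6*s - 2) + s^2 + 6*s + 5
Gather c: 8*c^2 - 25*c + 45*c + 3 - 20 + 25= 8*c^2 + 20*c + 8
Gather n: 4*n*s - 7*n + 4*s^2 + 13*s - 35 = n*(4*s - 7) + 4*s^2 + 13*s - 35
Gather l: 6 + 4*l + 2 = 4*l + 8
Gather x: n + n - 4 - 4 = 2*n - 8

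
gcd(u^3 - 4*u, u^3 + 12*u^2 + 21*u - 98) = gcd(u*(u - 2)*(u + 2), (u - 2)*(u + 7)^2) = u - 2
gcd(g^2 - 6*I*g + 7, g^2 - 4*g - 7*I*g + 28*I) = g - 7*I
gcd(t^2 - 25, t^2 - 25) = t^2 - 25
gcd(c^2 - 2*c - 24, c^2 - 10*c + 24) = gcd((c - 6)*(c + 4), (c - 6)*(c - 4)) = c - 6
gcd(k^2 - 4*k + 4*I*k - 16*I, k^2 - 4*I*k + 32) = k + 4*I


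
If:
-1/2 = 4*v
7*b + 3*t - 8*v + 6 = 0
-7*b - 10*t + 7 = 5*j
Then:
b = -3*t/7 - 1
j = 14/5 - 7*t/5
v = -1/8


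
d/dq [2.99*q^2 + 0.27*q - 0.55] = 5.98*q + 0.27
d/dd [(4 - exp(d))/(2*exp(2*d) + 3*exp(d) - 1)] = ((exp(d) - 4)*(4*exp(d) + 3) - 2*exp(2*d) - 3*exp(d) + 1)*exp(d)/(2*exp(2*d) + 3*exp(d) - 1)^2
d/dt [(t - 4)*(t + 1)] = 2*t - 3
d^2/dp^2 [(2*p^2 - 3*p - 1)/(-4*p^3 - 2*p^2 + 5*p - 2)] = 2*(-32*p^6 + 144*p^5 + 48*p^4 + 228*p^3 - 168*p^2 - 90*p + 43)/(64*p^9 + 96*p^8 - 192*p^7 - 136*p^6 + 336*p^5 - 66*p^4 - 197*p^3 + 174*p^2 - 60*p + 8)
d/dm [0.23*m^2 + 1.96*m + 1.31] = 0.46*m + 1.96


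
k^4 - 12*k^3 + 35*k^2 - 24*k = k*(k - 8)*(k - 3)*(k - 1)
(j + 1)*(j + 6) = j^2 + 7*j + 6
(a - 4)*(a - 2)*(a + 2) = a^3 - 4*a^2 - 4*a + 16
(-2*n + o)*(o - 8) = -2*n*o + 16*n + o^2 - 8*o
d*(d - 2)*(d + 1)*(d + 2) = d^4 + d^3 - 4*d^2 - 4*d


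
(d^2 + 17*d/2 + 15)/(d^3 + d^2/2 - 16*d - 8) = (2*d^2 + 17*d + 30)/(2*d^3 + d^2 - 32*d - 16)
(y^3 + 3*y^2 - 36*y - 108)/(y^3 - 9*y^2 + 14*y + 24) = (y^2 + 9*y + 18)/(y^2 - 3*y - 4)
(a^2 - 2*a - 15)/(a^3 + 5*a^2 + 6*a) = (a - 5)/(a*(a + 2))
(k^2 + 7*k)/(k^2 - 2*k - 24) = k*(k + 7)/(k^2 - 2*k - 24)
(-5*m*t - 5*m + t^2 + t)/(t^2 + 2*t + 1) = (-5*m + t)/(t + 1)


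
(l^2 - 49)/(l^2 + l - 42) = (l - 7)/(l - 6)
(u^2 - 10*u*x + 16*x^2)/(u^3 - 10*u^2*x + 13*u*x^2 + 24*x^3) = (-u + 2*x)/(-u^2 + 2*u*x + 3*x^2)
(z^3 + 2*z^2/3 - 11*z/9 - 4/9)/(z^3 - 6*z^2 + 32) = (9*z^3 + 6*z^2 - 11*z - 4)/(9*(z^3 - 6*z^2 + 32))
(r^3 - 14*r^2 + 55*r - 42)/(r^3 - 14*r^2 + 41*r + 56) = (r^2 - 7*r + 6)/(r^2 - 7*r - 8)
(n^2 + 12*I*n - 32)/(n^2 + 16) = (n + 8*I)/(n - 4*I)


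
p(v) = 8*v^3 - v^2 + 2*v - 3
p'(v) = 24*v^2 - 2*v + 2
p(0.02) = -2.96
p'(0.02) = 1.97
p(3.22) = 260.16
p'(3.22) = 244.40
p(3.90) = 464.14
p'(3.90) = 359.24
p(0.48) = -1.39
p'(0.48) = 6.57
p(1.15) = 10.14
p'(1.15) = 31.44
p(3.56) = 352.39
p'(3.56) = 299.05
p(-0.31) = -3.95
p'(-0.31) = 4.93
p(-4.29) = -661.61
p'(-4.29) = 452.28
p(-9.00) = -5934.00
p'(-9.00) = 1964.00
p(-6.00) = -1779.00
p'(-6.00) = 878.00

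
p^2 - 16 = (p - 4)*(p + 4)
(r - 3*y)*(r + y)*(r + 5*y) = r^3 + 3*r^2*y - 13*r*y^2 - 15*y^3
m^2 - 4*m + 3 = (m - 3)*(m - 1)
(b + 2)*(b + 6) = b^2 + 8*b + 12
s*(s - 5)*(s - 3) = s^3 - 8*s^2 + 15*s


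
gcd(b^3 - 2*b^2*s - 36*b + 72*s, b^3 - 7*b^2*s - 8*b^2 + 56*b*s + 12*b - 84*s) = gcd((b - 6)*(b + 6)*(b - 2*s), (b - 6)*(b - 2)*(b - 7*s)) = b - 6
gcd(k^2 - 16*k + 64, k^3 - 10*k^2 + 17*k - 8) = k - 8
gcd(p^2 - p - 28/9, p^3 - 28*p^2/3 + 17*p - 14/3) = 1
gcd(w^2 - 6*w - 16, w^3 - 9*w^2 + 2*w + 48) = w^2 - 6*w - 16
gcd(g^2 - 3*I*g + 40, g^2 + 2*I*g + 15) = g + 5*I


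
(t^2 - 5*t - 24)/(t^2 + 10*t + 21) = (t - 8)/(t + 7)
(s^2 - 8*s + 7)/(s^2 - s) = (s - 7)/s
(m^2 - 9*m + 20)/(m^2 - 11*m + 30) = (m - 4)/(m - 6)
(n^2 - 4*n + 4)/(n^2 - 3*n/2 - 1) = 2*(n - 2)/(2*n + 1)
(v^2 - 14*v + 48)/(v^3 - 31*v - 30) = (v - 8)/(v^2 + 6*v + 5)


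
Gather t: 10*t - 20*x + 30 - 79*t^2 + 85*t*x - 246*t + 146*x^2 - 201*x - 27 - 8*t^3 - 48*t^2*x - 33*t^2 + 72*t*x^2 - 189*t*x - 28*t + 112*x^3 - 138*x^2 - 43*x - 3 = -8*t^3 + t^2*(-48*x - 112) + t*(72*x^2 - 104*x - 264) + 112*x^3 + 8*x^2 - 264*x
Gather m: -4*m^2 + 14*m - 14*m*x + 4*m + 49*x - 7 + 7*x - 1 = -4*m^2 + m*(18 - 14*x) + 56*x - 8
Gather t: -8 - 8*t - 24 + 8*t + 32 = 0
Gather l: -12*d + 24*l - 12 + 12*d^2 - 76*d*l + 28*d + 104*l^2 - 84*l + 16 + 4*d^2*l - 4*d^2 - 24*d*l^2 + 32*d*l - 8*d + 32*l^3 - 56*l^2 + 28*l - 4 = 8*d^2 + 8*d + 32*l^3 + l^2*(48 - 24*d) + l*(4*d^2 - 44*d - 32)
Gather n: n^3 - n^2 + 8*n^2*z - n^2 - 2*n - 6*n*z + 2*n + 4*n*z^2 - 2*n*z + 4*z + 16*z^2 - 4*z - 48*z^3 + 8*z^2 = n^3 + n^2*(8*z - 2) + n*(4*z^2 - 8*z) - 48*z^3 + 24*z^2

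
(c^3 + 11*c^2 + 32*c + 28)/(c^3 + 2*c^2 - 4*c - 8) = (c + 7)/(c - 2)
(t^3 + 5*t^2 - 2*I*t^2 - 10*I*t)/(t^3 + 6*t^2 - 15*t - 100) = t*(t - 2*I)/(t^2 + t - 20)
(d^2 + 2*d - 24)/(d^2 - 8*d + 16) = (d + 6)/(d - 4)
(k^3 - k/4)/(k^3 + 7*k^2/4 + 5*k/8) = 2*(2*k - 1)/(4*k + 5)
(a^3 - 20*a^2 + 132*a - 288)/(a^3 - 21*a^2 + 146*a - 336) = (a - 6)/(a - 7)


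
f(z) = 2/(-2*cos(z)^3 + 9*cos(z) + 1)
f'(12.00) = -0.09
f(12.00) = 0.27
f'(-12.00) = 0.09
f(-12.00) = 0.27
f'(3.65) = -0.14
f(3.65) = -0.36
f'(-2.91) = -0.04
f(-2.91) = -0.34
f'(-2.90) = -0.05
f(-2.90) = -0.34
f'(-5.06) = 0.98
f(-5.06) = 0.50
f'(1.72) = 159.80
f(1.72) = -6.04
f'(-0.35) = -0.04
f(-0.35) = 0.26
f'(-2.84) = -0.06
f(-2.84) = -0.34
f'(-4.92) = 2.13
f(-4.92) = 0.70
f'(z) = 2*(-6*sin(z)*cos(z)^2 + 9*sin(z))/(-2*cos(z)^3 + 9*cos(z) + 1)^2 = 6*(2 - cos(2*z))*sin(z)/(-2*cos(z)^3 + 9*cos(z) + 1)^2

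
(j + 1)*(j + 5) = j^2 + 6*j + 5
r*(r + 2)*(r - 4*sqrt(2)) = r^3 - 4*sqrt(2)*r^2 + 2*r^2 - 8*sqrt(2)*r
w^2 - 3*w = w*(w - 3)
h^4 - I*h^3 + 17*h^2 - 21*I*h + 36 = (h - 3*I)^2*(h + I)*(h + 4*I)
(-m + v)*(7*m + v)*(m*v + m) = -7*m^3*v - 7*m^3 + 6*m^2*v^2 + 6*m^2*v + m*v^3 + m*v^2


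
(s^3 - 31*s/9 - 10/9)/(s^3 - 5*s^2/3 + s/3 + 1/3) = (3*s^2 - s - 10)/(3*(s^2 - 2*s + 1))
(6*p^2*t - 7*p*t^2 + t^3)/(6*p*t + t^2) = (6*p^2 - 7*p*t + t^2)/(6*p + t)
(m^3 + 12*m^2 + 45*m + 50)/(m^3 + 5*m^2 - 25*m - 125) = (m + 2)/(m - 5)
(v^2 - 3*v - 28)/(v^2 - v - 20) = (v - 7)/(v - 5)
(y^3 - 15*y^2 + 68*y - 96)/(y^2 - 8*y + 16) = (y^2 - 11*y + 24)/(y - 4)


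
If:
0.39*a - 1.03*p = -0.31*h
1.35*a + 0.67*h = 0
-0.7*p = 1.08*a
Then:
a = 0.00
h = 0.00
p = 0.00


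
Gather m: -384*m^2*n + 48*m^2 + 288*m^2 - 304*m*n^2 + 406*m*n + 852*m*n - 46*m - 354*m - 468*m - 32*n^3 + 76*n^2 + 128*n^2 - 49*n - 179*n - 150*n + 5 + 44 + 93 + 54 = m^2*(336 - 384*n) + m*(-304*n^2 + 1258*n - 868) - 32*n^3 + 204*n^2 - 378*n + 196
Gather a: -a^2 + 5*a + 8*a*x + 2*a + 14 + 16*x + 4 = -a^2 + a*(8*x + 7) + 16*x + 18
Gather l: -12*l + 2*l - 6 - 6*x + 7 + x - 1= -10*l - 5*x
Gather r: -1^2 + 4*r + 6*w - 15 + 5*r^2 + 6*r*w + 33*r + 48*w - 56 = 5*r^2 + r*(6*w + 37) + 54*w - 72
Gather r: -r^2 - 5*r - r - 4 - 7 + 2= -r^2 - 6*r - 9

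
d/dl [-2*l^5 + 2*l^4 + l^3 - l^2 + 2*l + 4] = -10*l^4 + 8*l^3 + 3*l^2 - 2*l + 2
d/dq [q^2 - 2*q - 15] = 2*q - 2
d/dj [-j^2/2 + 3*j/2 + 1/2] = 3/2 - j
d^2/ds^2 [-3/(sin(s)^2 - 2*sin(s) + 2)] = 6*(2*sin(s)^4 - 3*sin(s)^3 - 5*sin(s)^2 + 8*sin(s) - 2)/(sin(s)^2 - 2*sin(s) + 2)^3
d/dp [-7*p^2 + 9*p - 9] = 9 - 14*p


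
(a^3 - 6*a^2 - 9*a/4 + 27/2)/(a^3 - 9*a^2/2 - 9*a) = (a - 3/2)/a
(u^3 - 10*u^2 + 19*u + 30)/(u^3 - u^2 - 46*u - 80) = (-u^3 + 10*u^2 - 19*u - 30)/(-u^3 + u^2 + 46*u + 80)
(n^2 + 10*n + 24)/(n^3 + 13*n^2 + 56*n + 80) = (n + 6)/(n^2 + 9*n + 20)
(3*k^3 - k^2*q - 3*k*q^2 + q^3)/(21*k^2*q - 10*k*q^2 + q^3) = (-k^2 + q^2)/(q*(-7*k + q))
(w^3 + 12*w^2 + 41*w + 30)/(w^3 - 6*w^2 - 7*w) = (w^2 + 11*w + 30)/(w*(w - 7))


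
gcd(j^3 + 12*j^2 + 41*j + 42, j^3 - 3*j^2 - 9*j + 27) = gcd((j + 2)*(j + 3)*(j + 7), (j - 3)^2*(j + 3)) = j + 3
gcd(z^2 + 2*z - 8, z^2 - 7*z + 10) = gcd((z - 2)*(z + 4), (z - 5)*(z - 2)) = z - 2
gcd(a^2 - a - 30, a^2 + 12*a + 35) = a + 5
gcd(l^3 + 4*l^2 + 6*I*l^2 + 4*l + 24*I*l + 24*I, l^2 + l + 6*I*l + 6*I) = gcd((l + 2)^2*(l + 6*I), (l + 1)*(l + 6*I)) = l + 6*I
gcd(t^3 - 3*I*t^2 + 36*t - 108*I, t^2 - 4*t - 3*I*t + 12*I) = t - 3*I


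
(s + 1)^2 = s^2 + 2*s + 1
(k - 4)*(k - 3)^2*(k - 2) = k^4 - 12*k^3 + 53*k^2 - 102*k + 72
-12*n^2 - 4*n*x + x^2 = (-6*n + x)*(2*n + x)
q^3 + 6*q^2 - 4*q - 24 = (q - 2)*(q + 2)*(q + 6)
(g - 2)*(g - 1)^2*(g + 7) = g^4 + 3*g^3 - 23*g^2 + 33*g - 14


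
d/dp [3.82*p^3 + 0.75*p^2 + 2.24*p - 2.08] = 11.46*p^2 + 1.5*p + 2.24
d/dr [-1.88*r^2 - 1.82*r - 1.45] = -3.76*r - 1.82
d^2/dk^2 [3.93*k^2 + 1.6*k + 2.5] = 7.86000000000000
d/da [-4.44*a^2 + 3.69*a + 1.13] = 3.69 - 8.88*a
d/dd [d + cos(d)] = 1 - sin(d)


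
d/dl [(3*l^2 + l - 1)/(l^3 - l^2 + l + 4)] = ((6*l + 1)*(l^3 - l^2 + l + 4) - (3*l^2 - 2*l + 1)*(3*l^2 + l - 1))/(l^3 - l^2 + l + 4)^2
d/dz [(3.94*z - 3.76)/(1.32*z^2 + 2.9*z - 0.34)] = (-5.2008*z^2 + 9.9264*z + 9.5644)/(1.7424*z^4 + 7.656*z^3 + 7.5124*z^2 - 1.972*z + 0.1156)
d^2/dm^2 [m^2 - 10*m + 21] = 2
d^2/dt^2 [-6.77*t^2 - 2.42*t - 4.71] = -13.5400000000000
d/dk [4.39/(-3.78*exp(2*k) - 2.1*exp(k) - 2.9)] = (33.1884*exp(k) + 9.219)*exp(k)/(3.78*exp(2*k) + 2.1*exp(k) + 2.9)^2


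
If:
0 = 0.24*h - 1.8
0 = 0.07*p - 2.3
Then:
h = 7.50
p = 32.86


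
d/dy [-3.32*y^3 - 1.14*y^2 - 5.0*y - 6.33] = -9.96*y^2 - 2.28*y - 5.0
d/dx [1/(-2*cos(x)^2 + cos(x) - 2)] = (1 - 4*cos(x))*sin(x)/(-cos(x) + cos(2*x) + 3)^2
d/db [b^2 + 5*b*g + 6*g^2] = 2*b + 5*g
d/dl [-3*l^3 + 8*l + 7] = 8 - 9*l^2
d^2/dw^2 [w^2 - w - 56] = 2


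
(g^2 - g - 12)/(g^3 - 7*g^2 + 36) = (g^2 - g - 12)/(g^3 - 7*g^2 + 36)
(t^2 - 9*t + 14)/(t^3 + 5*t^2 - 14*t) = (t - 7)/(t*(t + 7))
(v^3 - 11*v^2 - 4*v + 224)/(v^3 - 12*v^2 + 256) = (v - 7)/(v - 8)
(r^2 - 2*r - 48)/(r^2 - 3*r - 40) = (r + 6)/(r + 5)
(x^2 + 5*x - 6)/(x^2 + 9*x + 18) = (x - 1)/(x + 3)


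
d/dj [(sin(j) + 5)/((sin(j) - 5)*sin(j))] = (-cos(j) - 10/tan(j) + 25*cos(j)/sin(j)^2)/(sin(j) - 5)^2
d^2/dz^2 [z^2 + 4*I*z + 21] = 2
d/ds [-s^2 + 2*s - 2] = 2 - 2*s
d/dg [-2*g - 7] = -2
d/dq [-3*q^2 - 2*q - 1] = -6*q - 2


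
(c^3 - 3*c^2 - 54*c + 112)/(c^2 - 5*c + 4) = (c^3 - 3*c^2 - 54*c + 112)/(c^2 - 5*c + 4)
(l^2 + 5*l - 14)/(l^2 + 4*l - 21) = (l - 2)/(l - 3)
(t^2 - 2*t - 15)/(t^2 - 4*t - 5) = (t + 3)/(t + 1)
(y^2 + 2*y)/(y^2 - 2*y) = (y + 2)/(y - 2)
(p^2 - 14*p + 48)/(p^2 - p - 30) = (p - 8)/(p + 5)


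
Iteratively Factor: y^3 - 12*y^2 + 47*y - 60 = (y - 5)*(y^2 - 7*y + 12) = (y - 5)*(y - 4)*(y - 3)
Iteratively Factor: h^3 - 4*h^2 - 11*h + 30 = (h - 2)*(h^2 - 2*h - 15) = (h - 2)*(h + 3)*(h - 5)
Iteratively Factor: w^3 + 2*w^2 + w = (w + 1)*(w^2 + w) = (w + 1)^2*(w)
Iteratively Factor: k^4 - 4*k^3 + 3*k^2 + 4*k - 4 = (k - 1)*(k^3 - 3*k^2 + 4) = (k - 2)*(k - 1)*(k^2 - k - 2) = (k - 2)^2*(k - 1)*(k + 1)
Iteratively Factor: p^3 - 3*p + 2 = (p + 2)*(p^2 - 2*p + 1) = (p - 1)*(p + 2)*(p - 1)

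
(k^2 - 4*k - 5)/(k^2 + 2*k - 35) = (k + 1)/(k + 7)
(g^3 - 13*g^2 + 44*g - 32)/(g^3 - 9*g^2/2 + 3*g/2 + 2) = 2*(g - 8)/(2*g + 1)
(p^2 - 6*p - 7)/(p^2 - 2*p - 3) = (p - 7)/(p - 3)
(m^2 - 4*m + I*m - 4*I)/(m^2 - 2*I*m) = (m^2 + m*(-4 + I) - 4*I)/(m*(m - 2*I))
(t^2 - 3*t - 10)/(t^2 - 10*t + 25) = (t + 2)/(t - 5)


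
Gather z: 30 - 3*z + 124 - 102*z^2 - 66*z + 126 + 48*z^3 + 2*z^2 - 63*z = 48*z^3 - 100*z^2 - 132*z + 280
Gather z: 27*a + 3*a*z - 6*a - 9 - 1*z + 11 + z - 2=3*a*z + 21*a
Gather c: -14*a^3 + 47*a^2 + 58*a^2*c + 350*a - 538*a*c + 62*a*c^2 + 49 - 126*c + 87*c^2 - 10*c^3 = -14*a^3 + 47*a^2 + 350*a - 10*c^3 + c^2*(62*a + 87) + c*(58*a^2 - 538*a - 126) + 49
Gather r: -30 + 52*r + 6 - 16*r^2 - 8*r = -16*r^2 + 44*r - 24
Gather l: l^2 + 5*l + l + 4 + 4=l^2 + 6*l + 8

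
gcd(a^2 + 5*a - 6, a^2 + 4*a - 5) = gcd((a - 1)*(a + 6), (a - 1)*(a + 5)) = a - 1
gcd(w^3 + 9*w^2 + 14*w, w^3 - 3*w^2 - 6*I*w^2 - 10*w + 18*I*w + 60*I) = w + 2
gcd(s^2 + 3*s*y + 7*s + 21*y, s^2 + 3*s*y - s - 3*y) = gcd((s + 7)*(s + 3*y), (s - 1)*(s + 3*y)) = s + 3*y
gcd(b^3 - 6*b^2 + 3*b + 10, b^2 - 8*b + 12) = b - 2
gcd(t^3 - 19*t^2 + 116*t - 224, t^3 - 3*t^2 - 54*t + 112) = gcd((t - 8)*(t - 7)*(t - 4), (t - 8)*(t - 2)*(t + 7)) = t - 8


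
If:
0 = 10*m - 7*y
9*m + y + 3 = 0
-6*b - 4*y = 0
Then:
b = 20/73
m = -21/73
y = -30/73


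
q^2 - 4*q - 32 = (q - 8)*(q + 4)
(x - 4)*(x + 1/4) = x^2 - 15*x/4 - 1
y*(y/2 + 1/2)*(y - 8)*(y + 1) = y^4/2 - 3*y^3 - 15*y^2/2 - 4*y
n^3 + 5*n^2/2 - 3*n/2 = n*(n - 1/2)*(n + 3)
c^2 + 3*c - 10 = (c - 2)*(c + 5)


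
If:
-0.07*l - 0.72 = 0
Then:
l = -10.29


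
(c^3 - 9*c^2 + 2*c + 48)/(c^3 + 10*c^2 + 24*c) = (c^3 - 9*c^2 + 2*c + 48)/(c*(c^2 + 10*c + 24))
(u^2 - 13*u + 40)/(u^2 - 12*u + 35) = (u - 8)/(u - 7)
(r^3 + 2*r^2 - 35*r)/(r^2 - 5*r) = r + 7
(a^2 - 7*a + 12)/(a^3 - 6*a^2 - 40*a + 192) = (a - 3)/(a^2 - 2*a - 48)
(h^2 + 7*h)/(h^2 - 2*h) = (h + 7)/(h - 2)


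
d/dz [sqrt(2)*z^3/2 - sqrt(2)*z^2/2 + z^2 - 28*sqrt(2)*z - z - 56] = 3*sqrt(2)*z^2/2 - sqrt(2)*z + 2*z - 28*sqrt(2) - 1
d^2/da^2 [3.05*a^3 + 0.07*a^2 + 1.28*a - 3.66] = 18.3*a + 0.14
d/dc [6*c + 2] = 6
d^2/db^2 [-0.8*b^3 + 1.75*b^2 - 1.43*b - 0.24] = 3.5 - 4.8*b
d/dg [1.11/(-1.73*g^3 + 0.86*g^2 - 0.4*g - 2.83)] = (5.7609*g^2 - 1.9092*g + 0.444)/(1.73*g^3 - 0.86*g^2 + 0.4*g + 2.83)^2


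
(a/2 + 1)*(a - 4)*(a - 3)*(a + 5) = a^4/2 - 27*a^2/2 + 7*a + 60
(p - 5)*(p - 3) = p^2 - 8*p + 15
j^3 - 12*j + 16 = (j - 2)^2*(j + 4)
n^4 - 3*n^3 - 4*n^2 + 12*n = n*(n - 3)*(n - 2)*(n + 2)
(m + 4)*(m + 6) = m^2 + 10*m + 24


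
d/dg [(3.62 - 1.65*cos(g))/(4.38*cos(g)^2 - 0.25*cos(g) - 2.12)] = (-7.227*cos(g)^2 + 31.7112*cos(g) - 4.403)*sin(g)/(19.1844*cos(g)^4 - 2.19*cos(g)^3 - 18.5087*cos(g)^2 + 1.06*cos(g) + 4.4944)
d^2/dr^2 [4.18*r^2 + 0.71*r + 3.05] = 8.36000000000000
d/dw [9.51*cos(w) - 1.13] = -9.51*sin(w)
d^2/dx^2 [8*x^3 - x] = 48*x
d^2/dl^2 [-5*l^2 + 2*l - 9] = -10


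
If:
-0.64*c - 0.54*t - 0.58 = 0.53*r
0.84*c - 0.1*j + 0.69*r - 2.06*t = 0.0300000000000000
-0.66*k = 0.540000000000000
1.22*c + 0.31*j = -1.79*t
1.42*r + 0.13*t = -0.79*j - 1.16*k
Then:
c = -0.07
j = 2.41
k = -0.82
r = -0.64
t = -0.37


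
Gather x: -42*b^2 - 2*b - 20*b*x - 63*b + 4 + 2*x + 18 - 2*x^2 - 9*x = -42*b^2 - 65*b - 2*x^2 + x*(-20*b - 7) + 22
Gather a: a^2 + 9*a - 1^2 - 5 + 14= a^2 + 9*a + 8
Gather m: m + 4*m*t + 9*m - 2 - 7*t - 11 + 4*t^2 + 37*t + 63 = m*(4*t + 10) + 4*t^2 + 30*t + 50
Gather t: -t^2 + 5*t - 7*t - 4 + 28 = -t^2 - 2*t + 24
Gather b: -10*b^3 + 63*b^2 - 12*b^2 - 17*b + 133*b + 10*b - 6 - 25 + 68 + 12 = -10*b^3 + 51*b^2 + 126*b + 49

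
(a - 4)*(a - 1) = a^2 - 5*a + 4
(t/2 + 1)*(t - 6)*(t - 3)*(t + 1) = t^4/2 - 3*t^3 - 7*t^2/2 + 18*t + 18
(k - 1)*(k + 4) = k^2 + 3*k - 4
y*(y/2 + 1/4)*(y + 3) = y^3/2 + 7*y^2/4 + 3*y/4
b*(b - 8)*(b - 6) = b^3 - 14*b^2 + 48*b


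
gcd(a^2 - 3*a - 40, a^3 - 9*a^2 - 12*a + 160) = a - 8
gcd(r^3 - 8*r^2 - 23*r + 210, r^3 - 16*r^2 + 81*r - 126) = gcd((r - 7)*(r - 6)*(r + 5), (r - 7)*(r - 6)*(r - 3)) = r^2 - 13*r + 42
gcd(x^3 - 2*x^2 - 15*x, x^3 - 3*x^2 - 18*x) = x^2 + 3*x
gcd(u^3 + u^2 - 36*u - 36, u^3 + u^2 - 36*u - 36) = u^3 + u^2 - 36*u - 36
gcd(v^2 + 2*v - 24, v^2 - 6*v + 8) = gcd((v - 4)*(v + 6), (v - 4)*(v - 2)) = v - 4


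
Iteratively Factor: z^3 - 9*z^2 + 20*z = (z - 4)*(z^2 - 5*z) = z*(z - 4)*(z - 5)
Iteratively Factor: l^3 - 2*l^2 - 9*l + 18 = (l + 3)*(l^2 - 5*l + 6) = (l - 2)*(l + 3)*(l - 3)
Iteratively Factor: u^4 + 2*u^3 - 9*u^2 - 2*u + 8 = (u + 1)*(u^3 + u^2 - 10*u + 8) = (u + 1)*(u + 4)*(u^2 - 3*u + 2) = (u - 1)*(u + 1)*(u + 4)*(u - 2)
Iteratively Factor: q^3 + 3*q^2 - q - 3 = (q + 3)*(q^2 - 1) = (q - 1)*(q + 3)*(q + 1)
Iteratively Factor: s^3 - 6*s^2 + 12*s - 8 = (s - 2)*(s^2 - 4*s + 4) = (s - 2)^2*(s - 2)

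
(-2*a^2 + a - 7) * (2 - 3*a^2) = 6*a^4 - 3*a^3 + 17*a^2 + 2*a - 14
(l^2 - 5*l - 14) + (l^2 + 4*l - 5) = 2*l^2 - l - 19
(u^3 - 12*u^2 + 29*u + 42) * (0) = 0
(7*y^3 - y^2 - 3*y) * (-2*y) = -14*y^4 + 2*y^3 + 6*y^2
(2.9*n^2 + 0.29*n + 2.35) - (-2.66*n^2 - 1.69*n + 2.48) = 5.56*n^2 + 1.98*n - 0.13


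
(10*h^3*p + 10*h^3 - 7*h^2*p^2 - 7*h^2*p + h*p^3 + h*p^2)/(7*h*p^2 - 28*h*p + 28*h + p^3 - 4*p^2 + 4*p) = h*(10*h^2*p + 10*h^2 - 7*h*p^2 - 7*h*p + p^3 + p^2)/(7*h*p^2 - 28*h*p + 28*h + p^3 - 4*p^2 + 4*p)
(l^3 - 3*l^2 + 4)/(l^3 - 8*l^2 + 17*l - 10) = (l^2 - l - 2)/(l^2 - 6*l + 5)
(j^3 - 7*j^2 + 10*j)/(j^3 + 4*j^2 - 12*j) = (j - 5)/(j + 6)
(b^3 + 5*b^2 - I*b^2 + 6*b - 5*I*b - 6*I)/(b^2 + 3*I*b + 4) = (b^2 + 5*b + 6)/(b + 4*I)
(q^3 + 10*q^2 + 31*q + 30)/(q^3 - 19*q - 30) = (q + 5)/(q - 5)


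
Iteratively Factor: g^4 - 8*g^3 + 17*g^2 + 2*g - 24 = (g - 2)*(g^3 - 6*g^2 + 5*g + 12) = (g - 2)*(g + 1)*(g^2 - 7*g + 12) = (g - 3)*(g - 2)*(g + 1)*(g - 4)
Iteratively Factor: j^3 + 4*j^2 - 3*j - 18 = (j - 2)*(j^2 + 6*j + 9) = (j - 2)*(j + 3)*(j + 3)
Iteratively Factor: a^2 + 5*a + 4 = (a + 1)*(a + 4)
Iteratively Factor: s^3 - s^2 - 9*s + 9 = (s - 1)*(s^2 - 9) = (s - 1)*(s + 3)*(s - 3)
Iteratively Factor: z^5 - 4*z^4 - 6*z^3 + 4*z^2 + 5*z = (z)*(z^4 - 4*z^3 - 6*z^2 + 4*z + 5) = z*(z + 1)*(z^3 - 5*z^2 - z + 5) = z*(z + 1)^2*(z^2 - 6*z + 5) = z*(z - 1)*(z + 1)^2*(z - 5)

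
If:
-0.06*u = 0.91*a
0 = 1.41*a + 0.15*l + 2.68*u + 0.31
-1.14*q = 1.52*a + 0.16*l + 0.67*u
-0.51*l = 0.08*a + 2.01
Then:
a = -0.01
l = -3.94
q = 0.50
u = 0.11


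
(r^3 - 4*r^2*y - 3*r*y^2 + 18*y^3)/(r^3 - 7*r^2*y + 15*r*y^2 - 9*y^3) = (-r - 2*y)/(-r + y)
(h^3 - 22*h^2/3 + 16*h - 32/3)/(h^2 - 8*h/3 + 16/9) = 3*(h^2 - 6*h + 8)/(3*h - 4)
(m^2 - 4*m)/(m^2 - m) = (m - 4)/(m - 1)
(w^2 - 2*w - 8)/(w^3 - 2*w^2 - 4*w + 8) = (w - 4)/(w^2 - 4*w + 4)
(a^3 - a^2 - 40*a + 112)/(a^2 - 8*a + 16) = a + 7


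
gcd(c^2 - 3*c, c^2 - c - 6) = c - 3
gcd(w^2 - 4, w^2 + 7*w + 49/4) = 1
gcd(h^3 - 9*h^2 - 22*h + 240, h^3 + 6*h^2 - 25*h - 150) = h + 5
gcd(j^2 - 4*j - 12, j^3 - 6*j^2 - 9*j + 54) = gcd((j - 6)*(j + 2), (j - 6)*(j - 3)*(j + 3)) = j - 6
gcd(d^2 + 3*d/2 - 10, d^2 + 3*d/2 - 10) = d^2 + 3*d/2 - 10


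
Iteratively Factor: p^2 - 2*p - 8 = (p + 2)*(p - 4)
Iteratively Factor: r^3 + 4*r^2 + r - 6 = (r + 2)*(r^2 + 2*r - 3) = (r + 2)*(r + 3)*(r - 1)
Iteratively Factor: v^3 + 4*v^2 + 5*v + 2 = (v + 1)*(v^2 + 3*v + 2) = (v + 1)^2*(v + 2)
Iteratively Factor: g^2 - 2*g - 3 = (g + 1)*(g - 3)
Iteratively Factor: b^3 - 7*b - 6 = (b + 2)*(b^2 - 2*b - 3) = (b + 1)*(b + 2)*(b - 3)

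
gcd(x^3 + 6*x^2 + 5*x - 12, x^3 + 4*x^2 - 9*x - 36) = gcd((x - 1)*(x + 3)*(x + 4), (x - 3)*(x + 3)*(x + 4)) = x^2 + 7*x + 12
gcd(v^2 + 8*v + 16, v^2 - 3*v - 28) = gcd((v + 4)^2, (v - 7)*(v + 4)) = v + 4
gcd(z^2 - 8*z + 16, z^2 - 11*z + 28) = z - 4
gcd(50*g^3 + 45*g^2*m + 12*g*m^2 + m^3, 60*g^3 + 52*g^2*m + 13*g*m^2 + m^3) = 10*g^2 + 7*g*m + m^2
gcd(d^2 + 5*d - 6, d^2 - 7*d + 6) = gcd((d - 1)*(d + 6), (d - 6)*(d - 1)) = d - 1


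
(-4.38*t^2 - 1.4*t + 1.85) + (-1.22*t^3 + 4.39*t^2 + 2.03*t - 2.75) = -1.22*t^3 + 0.00999999999999979*t^2 + 0.63*t - 0.9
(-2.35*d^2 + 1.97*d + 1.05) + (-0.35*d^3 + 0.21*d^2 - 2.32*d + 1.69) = -0.35*d^3 - 2.14*d^2 - 0.35*d + 2.74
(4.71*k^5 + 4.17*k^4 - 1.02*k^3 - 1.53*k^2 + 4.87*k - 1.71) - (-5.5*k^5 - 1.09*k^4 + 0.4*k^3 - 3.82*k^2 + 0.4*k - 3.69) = 10.21*k^5 + 5.26*k^4 - 1.42*k^3 + 2.29*k^2 + 4.47*k + 1.98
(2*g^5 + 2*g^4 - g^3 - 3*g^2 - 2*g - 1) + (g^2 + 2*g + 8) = 2*g^5 + 2*g^4 - g^3 - 2*g^2 + 7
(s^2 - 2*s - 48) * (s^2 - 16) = s^4 - 2*s^3 - 64*s^2 + 32*s + 768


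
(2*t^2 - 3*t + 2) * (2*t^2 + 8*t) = 4*t^4 + 10*t^3 - 20*t^2 + 16*t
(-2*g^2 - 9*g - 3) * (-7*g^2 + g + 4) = 14*g^4 + 61*g^3 + 4*g^2 - 39*g - 12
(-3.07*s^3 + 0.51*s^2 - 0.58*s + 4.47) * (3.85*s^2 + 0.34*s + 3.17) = -11.8195*s^5 + 0.9197*s^4 - 11.7915*s^3 + 18.629*s^2 - 0.3188*s + 14.1699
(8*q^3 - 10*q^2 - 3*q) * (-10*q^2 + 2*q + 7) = -80*q^5 + 116*q^4 + 66*q^3 - 76*q^2 - 21*q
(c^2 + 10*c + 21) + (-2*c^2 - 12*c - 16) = -c^2 - 2*c + 5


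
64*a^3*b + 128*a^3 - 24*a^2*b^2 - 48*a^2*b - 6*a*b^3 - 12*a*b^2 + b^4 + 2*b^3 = (-8*a + b)*(-2*a + b)*(4*a + b)*(b + 2)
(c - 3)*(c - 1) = c^2 - 4*c + 3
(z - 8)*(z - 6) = z^2 - 14*z + 48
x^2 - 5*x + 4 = (x - 4)*(x - 1)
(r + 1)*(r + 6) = r^2 + 7*r + 6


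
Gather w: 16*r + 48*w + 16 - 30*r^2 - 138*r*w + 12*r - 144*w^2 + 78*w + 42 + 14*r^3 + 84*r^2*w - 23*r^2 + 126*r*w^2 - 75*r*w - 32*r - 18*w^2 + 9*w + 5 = 14*r^3 - 53*r^2 - 4*r + w^2*(126*r - 162) + w*(84*r^2 - 213*r + 135) + 63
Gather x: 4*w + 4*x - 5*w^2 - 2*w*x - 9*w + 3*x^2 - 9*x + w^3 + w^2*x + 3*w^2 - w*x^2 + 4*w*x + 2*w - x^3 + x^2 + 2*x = w^3 - 2*w^2 - 3*w - x^3 + x^2*(4 - w) + x*(w^2 + 2*w - 3)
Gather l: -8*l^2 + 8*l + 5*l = -8*l^2 + 13*l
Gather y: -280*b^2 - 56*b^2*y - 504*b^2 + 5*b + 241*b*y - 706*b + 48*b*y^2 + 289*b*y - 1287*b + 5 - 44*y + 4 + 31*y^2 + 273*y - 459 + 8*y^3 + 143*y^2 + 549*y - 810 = -784*b^2 - 1988*b + 8*y^3 + y^2*(48*b + 174) + y*(-56*b^2 + 530*b + 778) - 1260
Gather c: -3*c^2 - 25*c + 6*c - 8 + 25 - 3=-3*c^2 - 19*c + 14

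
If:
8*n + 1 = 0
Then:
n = -1/8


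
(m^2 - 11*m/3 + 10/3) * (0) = 0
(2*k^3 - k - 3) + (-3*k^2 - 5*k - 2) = 2*k^3 - 3*k^2 - 6*k - 5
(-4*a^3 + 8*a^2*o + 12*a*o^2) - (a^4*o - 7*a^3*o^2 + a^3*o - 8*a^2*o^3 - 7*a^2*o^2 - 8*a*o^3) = -a^4*o + 7*a^3*o^2 - a^3*o - 4*a^3 + 8*a^2*o^3 + 7*a^2*o^2 + 8*a^2*o + 8*a*o^3 + 12*a*o^2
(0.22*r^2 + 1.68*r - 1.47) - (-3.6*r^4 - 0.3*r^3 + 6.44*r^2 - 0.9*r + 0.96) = 3.6*r^4 + 0.3*r^3 - 6.22*r^2 + 2.58*r - 2.43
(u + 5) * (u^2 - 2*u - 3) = u^3 + 3*u^2 - 13*u - 15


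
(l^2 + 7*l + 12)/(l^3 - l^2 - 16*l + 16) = (l + 3)/(l^2 - 5*l + 4)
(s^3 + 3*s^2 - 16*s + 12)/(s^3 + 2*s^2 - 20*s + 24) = (s - 1)/(s - 2)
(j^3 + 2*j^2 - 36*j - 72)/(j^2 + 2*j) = j - 36/j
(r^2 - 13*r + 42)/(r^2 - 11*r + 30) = (r - 7)/(r - 5)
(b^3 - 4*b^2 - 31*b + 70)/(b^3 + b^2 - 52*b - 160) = (b^2 - 9*b + 14)/(b^2 - 4*b - 32)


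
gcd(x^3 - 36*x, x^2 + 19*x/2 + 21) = x + 6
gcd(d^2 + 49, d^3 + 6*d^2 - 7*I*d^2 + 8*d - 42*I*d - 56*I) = d - 7*I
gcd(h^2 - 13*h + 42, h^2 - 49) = h - 7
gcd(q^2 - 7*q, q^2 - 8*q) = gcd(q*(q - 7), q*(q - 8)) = q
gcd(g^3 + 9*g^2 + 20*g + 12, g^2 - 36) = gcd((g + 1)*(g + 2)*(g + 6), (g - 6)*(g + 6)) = g + 6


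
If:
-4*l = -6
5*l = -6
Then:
No Solution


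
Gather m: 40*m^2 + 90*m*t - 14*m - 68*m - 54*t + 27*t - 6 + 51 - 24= 40*m^2 + m*(90*t - 82) - 27*t + 21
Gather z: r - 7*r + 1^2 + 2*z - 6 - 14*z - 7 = -6*r - 12*z - 12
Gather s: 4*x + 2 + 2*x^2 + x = 2*x^2 + 5*x + 2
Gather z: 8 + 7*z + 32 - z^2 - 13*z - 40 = -z^2 - 6*z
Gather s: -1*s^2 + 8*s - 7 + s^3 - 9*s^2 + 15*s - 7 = s^3 - 10*s^2 + 23*s - 14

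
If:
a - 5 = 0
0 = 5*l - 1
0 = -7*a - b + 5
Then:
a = 5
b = -30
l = 1/5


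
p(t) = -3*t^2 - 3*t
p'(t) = -6*t - 3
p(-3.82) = -32.32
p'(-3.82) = 19.92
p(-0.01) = 0.03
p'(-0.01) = -2.94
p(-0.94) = 0.17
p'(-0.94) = 2.64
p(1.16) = -7.52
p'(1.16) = -9.96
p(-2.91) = -16.67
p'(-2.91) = 14.46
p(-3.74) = -30.74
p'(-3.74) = 19.44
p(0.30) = -1.17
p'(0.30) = -4.80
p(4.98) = -89.34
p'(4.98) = -32.88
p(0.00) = 0.00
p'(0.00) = -3.00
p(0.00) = 0.00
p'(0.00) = -3.00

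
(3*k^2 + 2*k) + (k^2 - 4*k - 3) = 4*k^2 - 2*k - 3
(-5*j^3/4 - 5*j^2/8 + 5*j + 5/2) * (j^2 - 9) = -5*j^5/4 - 5*j^4/8 + 65*j^3/4 + 65*j^2/8 - 45*j - 45/2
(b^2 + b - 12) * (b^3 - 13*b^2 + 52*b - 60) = b^5 - 12*b^4 + 27*b^3 + 148*b^2 - 684*b + 720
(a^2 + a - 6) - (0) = a^2 + a - 6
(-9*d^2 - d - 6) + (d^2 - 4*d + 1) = -8*d^2 - 5*d - 5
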